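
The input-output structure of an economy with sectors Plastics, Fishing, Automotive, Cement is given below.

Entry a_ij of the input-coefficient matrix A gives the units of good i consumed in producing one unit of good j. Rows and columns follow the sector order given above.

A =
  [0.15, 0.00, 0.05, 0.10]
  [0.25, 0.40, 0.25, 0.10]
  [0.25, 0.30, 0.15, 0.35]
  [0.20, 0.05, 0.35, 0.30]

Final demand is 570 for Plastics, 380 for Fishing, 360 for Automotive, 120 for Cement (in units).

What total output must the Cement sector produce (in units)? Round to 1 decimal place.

x_4 = 1742.4

I − A =
  [   0.85     0.00    -0.05    -0.10]
  [  -0.25     0.60    -0.25    -0.10]
  [  -0.25    -0.30     0.85    -0.35]
  [  -0.20    -0.05    -0.35     0.70]
Compute the cofactors C_ij = (−1)^(i+j)·(3×3 minor ij) of I−A; the adjugate is their transpose:
adj(I−A) = Cᵀ =
  [ 0.211875   0.026125   0.043000   0.055500]
  [ 0.205125   0.363625   0.192000   0.177250]
  [ 0.208625   0.188625   0.339500   0.226500]
  [ 0.179500   0.127750   0.195750   0.358500]
det(I−A) = Σ_j (I−A)_1j·C_1j = (0.85)(0.211875) + (0.00)(0.205125) + (-0.05)(0.208625) + (-0.10)(0.179500) = 0.1517125
(I − A)⁻¹ = adj(I−A) / det(I−A) ≈
  [   1.3966     0.1722     0.2834     0.3658]
  [   1.3521     2.3968     1.2656     1.1683]
  [   1.3751     1.2433     2.2378     1.4930]
  [   1.1832     0.8421     1.2903     2.3630]
x = (I − A)⁻¹ d = adj(I−A)·d / det(I−A), with det(I−A) = 0.1517125:
  x_1 = (0.211875·570 + 0.026125·380 + 0.043000·360 + 0.055500·120) / 0.1517125 = 152.83625 / 0.1517125 ≈ 1007.4
  x_2 = (0.205125·570 + 0.363625·380 + 0.192000·360 + 0.177250·120) / 0.1517125 = 345.48875 / 0.1517125 ≈ 2277.3
  x_3 = (0.208625·570 + 0.188625·380 + 0.339500·360 + 0.226500·120) / 0.1517125 = 339.99375 / 0.1517125 ≈ 2241.0
  x_4 = (0.179500·570 + 0.127750·380 + 0.195750·360 + 0.358500·120) / 0.1517125 = 264.35 / 0.1517125 ≈ 1742.4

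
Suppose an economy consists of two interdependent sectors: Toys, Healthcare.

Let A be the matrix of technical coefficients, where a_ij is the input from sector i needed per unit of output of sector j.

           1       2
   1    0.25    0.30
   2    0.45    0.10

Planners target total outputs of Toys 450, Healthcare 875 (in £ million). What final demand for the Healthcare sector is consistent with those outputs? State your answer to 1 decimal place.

d_2 = 585.0

I − A =
  [   0.75    -0.30]
  [  -0.45     0.90]
d = (I − A) x:
  d_1 = (+0.75)·450 + (-0.30)·875 = 75.0
  d_2 = (-0.45)·450 + (+0.90)·875 = 585.0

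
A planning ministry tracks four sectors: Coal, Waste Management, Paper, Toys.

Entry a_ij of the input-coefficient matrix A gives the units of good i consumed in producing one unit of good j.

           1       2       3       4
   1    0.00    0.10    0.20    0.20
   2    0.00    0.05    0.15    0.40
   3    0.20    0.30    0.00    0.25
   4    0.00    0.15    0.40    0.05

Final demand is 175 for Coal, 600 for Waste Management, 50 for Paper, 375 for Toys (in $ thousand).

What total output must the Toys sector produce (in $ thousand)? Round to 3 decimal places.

x_4 = 875.919

I − A =
  [   1.00    -0.10    -0.20    -0.20]
  [   0.00     0.95    -0.15    -0.40]
  [  -0.20    -0.30     1.00    -0.25]
  [   0.00    -0.15    -0.40     0.95]
Compute the cofactors C_ij = (−1)^(i+j)·(3×3 minor ij) of I−A; the adjugate is their transpose:
adj(I−A) = Cᵀ =
  [ 0.651125   0.203500   0.279250   0.296250]
  [ 0.060500   0.796000   0.302500   0.427500]
  [ 0.168500   0.347500   0.842500   0.403500]
  [ 0.080500   0.272000   0.402500   0.864000]
det(I−A) = Σ_j (I−A)_1j·C_1j = (1.00)(0.651125) + (-0.10)(0.060500) + (-0.20)(0.168500) + (-0.20)(0.080500) = 0.595275
(I − A)⁻¹ = adj(I−A) / det(I−A) ≈
  [   1.0938     0.3419     0.4691     0.4977]
  [   0.1016     1.3372     0.5082     0.7182]
  [   0.2831     0.5838     1.4153     0.6778]
  [   0.1352     0.4569     0.6762     1.4514]
x = (I − A)⁻¹ d = adj(I−A)·d / det(I−A), with det(I−A) = 0.595275:
  x_1 = (0.651125·175 + 0.203500·600 + 0.279250·50 + 0.296250·375) / 0.595275 = 361.103125 / 0.595275 ≈ 606.616
  x_2 = (0.060500·175 + 0.796000·600 + 0.302500·50 + 0.427500·375) / 0.595275 = 663.625 / 0.595275 ≈ 1114.821
  x_3 = (0.168500·175 + 0.347500·600 + 0.842500·50 + 0.403500·375) / 0.595275 = 431.425 / 0.595275 ≈ 724.749
  x_4 = (0.080500·175 + 0.272000·600 + 0.402500·50 + 0.864000·375) / 0.595275 = 521.4125 / 0.595275 ≈ 875.919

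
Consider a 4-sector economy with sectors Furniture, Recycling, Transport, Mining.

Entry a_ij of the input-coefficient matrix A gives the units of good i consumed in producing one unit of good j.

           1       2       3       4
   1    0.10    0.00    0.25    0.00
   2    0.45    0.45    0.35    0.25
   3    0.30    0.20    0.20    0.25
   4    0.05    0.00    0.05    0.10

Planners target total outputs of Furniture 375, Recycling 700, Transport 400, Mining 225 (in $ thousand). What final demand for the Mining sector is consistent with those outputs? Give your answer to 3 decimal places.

I − A =
  [   0.90     0.00    -0.25     0.00]
  [  -0.45     0.55    -0.35    -0.25]
  [  -0.30    -0.20     0.80    -0.25]
  [  -0.05     0.00    -0.05     0.90]
d = (I − A) x:
  d_1 = (+0.90)·375 + (+0.00)·700 + (-0.25)·400 + (+0.00)·225 = 237.500
  d_2 = (-0.45)·375 + (+0.55)·700 + (-0.35)·400 + (-0.25)·225 = 20.000
  d_3 = (-0.30)·375 + (-0.20)·700 + (+0.80)·400 + (-0.25)·225 = 11.250
  d_4 = (-0.05)·375 + (+0.00)·700 + (-0.05)·400 + (+0.90)·225 = 163.750

d_4 = 163.750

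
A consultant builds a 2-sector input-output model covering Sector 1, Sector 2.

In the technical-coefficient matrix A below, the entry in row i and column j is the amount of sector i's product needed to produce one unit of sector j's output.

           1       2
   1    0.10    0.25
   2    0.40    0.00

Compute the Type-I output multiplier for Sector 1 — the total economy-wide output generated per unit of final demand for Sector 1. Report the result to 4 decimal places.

I − A =
  [   0.90    -0.25]
  [  -0.40     1.00]
det(I−A) = (0.90)(1.00) − (-0.25)(-0.40) = 0.8000
adj(I−A) = [[1.00, 0.25], [0.40, 0.90]]
(I − A)⁻¹ = adj(I−A) / det(I−A) ≈
  [   1.25000     0.31250]
  [   0.50000     1.12500]
The output multiplier for sector j is the column-j sum of the Leontief inverse (I − A)⁻¹ = adj(I−A) / det(I−A).
Column 1 of adj(I−A): (1.00, 0.40); det(I−A) = 0.8000.
m_1 = (1.00 + 0.40) / 0.8000 = 1.40 / 0.8000 = 1.7500.

m_1 = 1.7500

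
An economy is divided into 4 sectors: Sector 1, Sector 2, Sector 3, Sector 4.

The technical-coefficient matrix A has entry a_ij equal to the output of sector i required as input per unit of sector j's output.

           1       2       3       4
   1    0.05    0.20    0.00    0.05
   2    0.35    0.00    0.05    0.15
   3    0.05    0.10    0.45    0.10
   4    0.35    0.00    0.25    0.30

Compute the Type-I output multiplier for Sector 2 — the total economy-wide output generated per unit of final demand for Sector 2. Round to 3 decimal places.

m_2 = 1.875

I − A =
  [   0.95    -0.20     0.00    -0.05]
  [  -0.35     1.00    -0.05    -0.15]
  [  -0.05    -0.10     0.55    -0.10]
  [  -0.35     0.00    -0.25     0.70]
Compute the cofactors C_ij = (−1)^(i+j)·(3×3 minor ij) of I−A; the adjugate is their transpose:
adj(I−A) = Cᵀ =
  [ 0.352750   0.073250   0.027000   0.044750]
  [ 0.160250   0.331750   0.072375   0.092875]
  [ 0.099750   0.078750   0.588000   0.108000]
  [ 0.212000   0.064750   0.223500   0.478750]
det(I−A) = Σ_j (I−A)_1j·C_1j = (0.95)(0.352750) + (-0.20)(0.160250) + (0.00)(0.099750) + (-0.05)(0.212000) = 0.2924625
(I − A)⁻¹ = adj(I−A) / det(I−A) ≈
  [   1.2061     0.2505     0.0923     0.1530]
  [   0.5479     1.1343     0.2475     0.3176]
  [   0.3411     0.2693     2.0105     0.3693]
  [   0.7249     0.2214     0.7642     1.6370]
The output multiplier for sector j is the column-j sum of the Leontief inverse (I − A)⁻¹ = adj(I−A) / det(I−A).
Column 2 of adj(I−A): (0.073250, 0.331750, 0.078750, 0.064750); det(I−A) = 0.2924625.
m_2 = (0.073250 + 0.331750 + 0.078750 + 0.064750) / 0.2924625 = 0.5485 / 0.2924625 ≈ 1.875.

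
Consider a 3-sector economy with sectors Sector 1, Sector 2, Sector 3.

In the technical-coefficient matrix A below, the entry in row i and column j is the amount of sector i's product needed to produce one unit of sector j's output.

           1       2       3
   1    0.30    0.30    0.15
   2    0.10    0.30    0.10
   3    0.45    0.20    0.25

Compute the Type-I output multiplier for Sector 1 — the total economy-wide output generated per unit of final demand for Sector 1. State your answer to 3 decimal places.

I − A =
  [   0.70    -0.30    -0.15]
  [  -0.10     0.70    -0.10]
  [  -0.45    -0.20     0.75]
Cofactors of I−A, C_ij = (−1)^(i+j)·(minor ij) (rows/columns in the sector order above):
  C_11 = (0.70)(0.75) − (-0.10)(-0.20) = 0.5050
  C_12 = −[(-0.10)(0.75) − (-0.10)(-0.45)] = 0.1200
  C_13 = (-0.10)(-0.20) − (0.70)(-0.45) = 0.3350
  C_21 = −[(-0.30)(0.75) − (-0.15)(-0.20)] = 0.2550
  C_22 = (0.70)(0.75) − (-0.15)(-0.45) = 0.4575
  C_23 = −[(0.70)(-0.20) − (-0.30)(-0.45)] = 0.2750
  C_31 = (-0.30)(-0.10) − (-0.15)(0.70) = 0.1350
  C_32 = −[(0.70)(-0.10) − (-0.15)(-0.10)] = 0.0850
  C_33 = (0.70)(0.70) − (-0.30)(-0.10) = 0.4600
det(I−A) = Σ_j (I−A)_1j·C_1j = (0.70)(0.5050) + (-0.30)(0.1200) + (-0.15)(0.3350) = 0.26725
adj(I−A) = Cᵀ =
  [ 0.5050   0.2550   0.1350]
  [ 0.1200   0.4575   0.0850]
  [ 0.3350   0.2750   0.4600]
(I − A)⁻¹ = adj(I−A) / det(I−A) ≈
  [   1.8896     0.9542     0.5051]
  [   0.4490     1.7119     0.3181]
  [   1.2535     1.0290     1.7212]
The output multiplier for sector j is the column-j sum of the Leontief inverse (I − A)⁻¹ = adj(I−A) / det(I−A).
Column 1 of adj(I−A): (0.5050, 0.1200, 0.3350); det(I−A) = 0.26725.
m_1 = (0.5050 + 0.1200 + 0.3350) / 0.26725 = 0.96 / 0.26725 ≈ 3.592.

m_1 = 3.592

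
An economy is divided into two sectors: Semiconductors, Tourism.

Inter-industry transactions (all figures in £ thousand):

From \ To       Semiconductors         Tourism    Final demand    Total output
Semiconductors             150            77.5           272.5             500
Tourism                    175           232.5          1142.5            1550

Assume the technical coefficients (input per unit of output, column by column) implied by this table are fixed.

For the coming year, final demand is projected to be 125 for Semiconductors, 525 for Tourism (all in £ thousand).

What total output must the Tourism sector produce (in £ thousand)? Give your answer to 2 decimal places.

x_2 = 712.12

Technical coefficients a_ij = z_ij / X_j:
  a_11 = 150/500 = 0.30, a_21 = 175/500 = 0.35
  a_12 = 77.5/1550 = 0.05, a_22 = 232.5/1550 = 0.15
I − A =
  [   0.70    -0.05]
  [  -0.35     0.85]
det(I−A) = (0.70)(0.85) − (-0.05)(-0.35) = 0.5775
adj(I−A) = [[0.85, 0.05], [0.35, 0.70]]
(I − A)⁻¹ = adj(I−A) / det(I−A) ≈
  [   1.4719     0.0866]
  [   0.6061     1.2121]
x = (I − A)⁻¹ d = adj(I−A)·d / det(I−A), with det(I−A) = 0.5775:
  x_1 = (0.85·125 + 0.05·525) / 0.5775 = 132.50 / 0.5775 ≈ 229.44
  x_2 = (0.35·125 + 0.70·525) / 0.5775 = 411.25 / 0.5775 ≈ 712.12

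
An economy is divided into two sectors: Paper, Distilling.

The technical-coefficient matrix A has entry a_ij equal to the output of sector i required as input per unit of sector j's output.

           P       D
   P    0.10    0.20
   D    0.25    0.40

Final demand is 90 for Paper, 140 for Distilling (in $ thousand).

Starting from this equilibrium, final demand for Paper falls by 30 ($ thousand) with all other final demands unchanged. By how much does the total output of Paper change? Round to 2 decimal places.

Δx_P = -36.73

I − A =
  [   0.90    -0.20]
  [  -0.25     0.60]
det(I−A) = (0.90)(0.60) − (-0.20)(-0.25) = 0.4900
adj(I−A) = [[0.60, 0.20], [0.25, 0.90]]
(I − A)⁻¹ = adj(I−A) / det(I−A) ≈
  [   1.2245     0.4082]
  [   0.5102     1.8367]
Δx = (I − A)⁻¹ Δd with Δd having -30 in the Paper component and 0 elsewhere.
So Δx_P = L_PP · (-30), where L_PP = adj(I−A)_PP / det(I−A) = 0.60 / 0.4900.
Δx_P = 0.60 × (-30) / 0.4900 = -18.00 / 0.4900 ≈ -36.73.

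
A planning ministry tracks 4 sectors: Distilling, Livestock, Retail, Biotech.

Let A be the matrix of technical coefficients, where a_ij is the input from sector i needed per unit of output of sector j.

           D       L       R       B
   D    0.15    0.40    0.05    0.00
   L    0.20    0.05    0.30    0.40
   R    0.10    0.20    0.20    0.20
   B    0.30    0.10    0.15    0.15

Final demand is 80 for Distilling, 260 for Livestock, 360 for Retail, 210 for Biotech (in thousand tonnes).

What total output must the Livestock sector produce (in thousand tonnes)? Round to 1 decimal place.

I − A =
  [   0.85    -0.40    -0.05     0.00]
  [  -0.20     0.95    -0.30    -0.40]
  [  -0.10    -0.20     0.80    -0.20]
  [  -0.30    -0.10    -0.15     0.85]
Compute the cofactors C_ij = (−1)^(i+j)·(3×3 minor ij) of I−A; the adjugate is their transpose:
adj(I−A) = Cᵀ =
  [ 0.516500   0.269500   0.164375   0.165500]
  [ 0.275500   0.545250   0.282250   0.323000]
  [ 0.195750   0.219500   0.536375   0.229500]
  [ 0.249250   0.198000   0.185875   0.512250]
det(I−A) = Σ_j (I−A)_1j·C_1j = (0.85)(0.516500) + (-0.40)(0.275500) + (-0.05)(0.195750) + (0.00)(0.249250) = 0.3190375
(I − A)⁻¹ = adj(I−A) / det(I−A) ≈
  [   1.6189     0.8447     0.5152     0.5187]
  [   0.8635     1.7090     0.8847     1.0124]
  [   0.6136     0.6880     1.6812     0.7194]
  [   0.7813     0.6206     0.5826     1.6056]
x = (I − A)⁻¹ d = adj(I−A)·d / det(I−A), with det(I−A) = 0.3190375:
  x_D = (0.516500·80 + 0.269500·260 + 0.164375·360 + 0.165500·210) / 0.3190375 = 205.32 / 0.3190375 ≈ 643.6
  x_L = (0.275500·80 + 0.545250·260 + 0.282250·360 + 0.323000·210) / 0.3190375 = 333.245 / 0.3190375 ≈ 1044.5
  x_R = (0.195750·80 + 0.219500·260 + 0.536375·360 + 0.229500·210) / 0.3190375 = 314.02 / 0.3190375 ≈ 984.3
  x_B = (0.249250·80 + 0.198000·260 + 0.185875·360 + 0.512250·210) / 0.3190375 = 245.9075 / 0.3190375 ≈ 770.8

x_L = 1044.5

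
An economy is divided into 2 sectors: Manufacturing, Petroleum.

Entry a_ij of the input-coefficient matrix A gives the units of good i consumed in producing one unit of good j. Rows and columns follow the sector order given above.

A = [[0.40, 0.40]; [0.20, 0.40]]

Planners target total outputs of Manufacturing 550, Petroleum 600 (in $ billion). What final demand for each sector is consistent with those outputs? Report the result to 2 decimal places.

d_M = 90.00, d_P = 250.00

I − A =
  [   0.60    -0.40]
  [  -0.20     0.60]
d = (I − A) x:
  d_M = (+0.60)·550 + (-0.40)·600 = 90.00
  d_P = (-0.20)·550 + (+0.60)·600 = 250.00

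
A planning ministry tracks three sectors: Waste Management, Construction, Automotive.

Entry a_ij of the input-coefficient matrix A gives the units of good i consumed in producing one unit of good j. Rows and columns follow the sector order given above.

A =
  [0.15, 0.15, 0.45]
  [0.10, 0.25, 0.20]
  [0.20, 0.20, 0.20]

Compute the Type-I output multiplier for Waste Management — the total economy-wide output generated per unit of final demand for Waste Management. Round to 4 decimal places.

I − A =
  [   0.85    -0.15    -0.45]
  [  -0.10     0.75    -0.20]
  [  -0.20    -0.20     0.80]
Cofactors of I−A, C_ij = (−1)^(i+j)·(minor ij) (rows/columns in the sector order above):
  C_11 = (0.75)(0.80) − (-0.20)(-0.20) = 0.5600
  C_12 = −[(-0.10)(0.80) − (-0.20)(-0.20)] = 0.1200
  C_13 = (-0.10)(-0.20) − (0.75)(-0.20) = 0.1700
  C_21 = −[(-0.15)(0.80) − (-0.45)(-0.20)] = 0.2100
  C_22 = (0.85)(0.80) − (-0.45)(-0.20) = 0.5900
  C_23 = −[(0.85)(-0.20) − (-0.15)(-0.20)] = 0.2000
  C_31 = (-0.15)(-0.20) − (-0.45)(0.75) = 0.3675
  C_32 = −[(0.85)(-0.20) − (-0.45)(-0.10)] = 0.2150
  C_33 = (0.85)(0.75) − (-0.15)(-0.10) = 0.6225
det(I−A) = Σ_j (I−A)_1j·C_1j = (0.85)(0.5600) + (-0.15)(0.1200) + (-0.45)(0.1700) = 0.3815
adj(I−A) = Cᵀ =
  [ 0.5600   0.2100   0.3675]
  [ 0.1200   0.5900   0.2150]
  [ 0.1700   0.2000   0.6225]
(I − A)⁻¹ = adj(I−A) / det(I−A) ≈
  [   1.46789     0.55046     0.96330]
  [   0.31455     1.54653     0.56356]
  [   0.44561     0.52425     1.63172]
The output multiplier for sector j is the column-j sum of the Leontief inverse (I − A)⁻¹ = adj(I−A) / det(I−A).
Column W of adj(I−A): (0.5600, 0.1200, 0.1700); det(I−A) = 0.3815.
m_W = (0.5600 + 0.1200 + 0.1700) / 0.3815 = 0.85 / 0.3815 ≈ 2.2280.

m_W = 2.2280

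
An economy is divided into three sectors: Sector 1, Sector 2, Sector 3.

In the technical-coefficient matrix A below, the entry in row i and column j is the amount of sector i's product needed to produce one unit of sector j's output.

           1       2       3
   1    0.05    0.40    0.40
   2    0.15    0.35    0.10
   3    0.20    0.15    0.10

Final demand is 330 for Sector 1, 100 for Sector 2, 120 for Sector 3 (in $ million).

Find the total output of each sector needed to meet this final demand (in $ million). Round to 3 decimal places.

I − A =
  [   0.95    -0.40    -0.40]
  [  -0.15     0.65    -0.10]
  [  -0.20    -0.15     0.90]
Cofactors of I−A, C_ij = (−1)^(i+j)·(minor ij) (rows/columns in the sector order above):
  C_11 = (0.65)(0.90) − (-0.10)(-0.15) = 0.5700
  C_12 = −[(-0.15)(0.90) − (-0.10)(-0.20)] = 0.1550
  C_13 = (-0.15)(-0.15) − (0.65)(-0.20) = 0.1525
  C_21 = −[(-0.40)(0.90) − (-0.40)(-0.15)] = 0.4200
  C_22 = (0.95)(0.90) − (-0.40)(-0.20) = 0.7750
  C_23 = −[(0.95)(-0.15) − (-0.40)(-0.20)] = 0.2225
  C_31 = (-0.40)(-0.10) − (-0.40)(0.65) = 0.3000
  C_32 = −[(0.95)(-0.10) − (-0.40)(-0.15)] = 0.1550
  C_33 = (0.95)(0.65) − (-0.40)(-0.15) = 0.5575
det(I−A) = Σ_j (I−A)_1j·C_1j = (0.95)(0.5700) + (-0.40)(0.1550) + (-0.40)(0.1525) = 0.4185
adj(I−A) = Cᵀ =
  [ 0.5700   0.4200   0.3000]
  [ 0.1550   0.7750   0.1550]
  [ 0.1525   0.2225   0.5575]
(I − A)⁻¹ = adj(I−A) / det(I−A) ≈
  [   1.3620     1.0036     0.7168]
  [   0.3704     1.8519     0.3704]
  [   0.3644     0.5317     1.3321]
x = (I − A)⁻¹ d = adj(I−A)·d / det(I−A), with det(I−A) = 0.4185:
  x_1 = (0.5700·330 + 0.4200·100 + 0.3000·120) / 0.4185 = 266.10 / 0.4185 ≈ 635.842
  x_2 = (0.1550·330 + 0.7750·100 + 0.1550·120) / 0.4185 = 147.25 / 0.4185 ≈ 351.852
  x_3 = (0.1525·330 + 0.2225·100 + 0.5575·120) / 0.4185 = 139.475 / 0.4185 ≈ 333.274

x_1 = 635.842, x_2 = 351.852, x_3 = 333.274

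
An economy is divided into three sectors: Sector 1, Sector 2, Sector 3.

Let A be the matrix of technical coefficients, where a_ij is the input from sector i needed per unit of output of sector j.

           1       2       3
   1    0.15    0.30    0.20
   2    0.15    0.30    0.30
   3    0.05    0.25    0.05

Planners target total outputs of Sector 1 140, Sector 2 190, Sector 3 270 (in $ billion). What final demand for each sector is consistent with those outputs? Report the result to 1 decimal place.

d_1 = 8.0, d_2 = 31.0, d_3 = 202.0

I − A =
  [   0.85    -0.30    -0.20]
  [  -0.15     0.70    -0.30]
  [  -0.05    -0.25     0.95]
d = (I − A) x:
  d_1 = (+0.85)·140 + (-0.30)·190 + (-0.20)·270 = 8.0
  d_2 = (-0.15)·140 + (+0.70)·190 + (-0.30)·270 = 31.0
  d_3 = (-0.05)·140 + (-0.25)·190 + (+0.95)·270 = 202.0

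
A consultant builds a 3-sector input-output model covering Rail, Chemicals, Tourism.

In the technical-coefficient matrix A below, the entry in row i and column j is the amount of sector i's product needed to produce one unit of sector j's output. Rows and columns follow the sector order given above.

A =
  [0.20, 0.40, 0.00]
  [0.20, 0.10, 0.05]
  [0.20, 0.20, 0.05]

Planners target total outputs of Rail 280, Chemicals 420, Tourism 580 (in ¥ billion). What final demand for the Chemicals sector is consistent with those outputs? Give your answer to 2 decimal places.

d_C = 293.00

I − A =
  [   0.80    -0.40     0.00]
  [  -0.20     0.90    -0.05]
  [  -0.20    -0.20     0.95]
d = (I − A) x:
  d_R = (+0.80)·280 + (-0.40)·420 + (+0.00)·580 = 56.00
  d_C = (-0.20)·280 + (+0.90)·420 + (-0.05)·580 = 293.00
  d_T = (-0.20)·280 + (-0.20)·420 + (+0.95)·580 = 411.00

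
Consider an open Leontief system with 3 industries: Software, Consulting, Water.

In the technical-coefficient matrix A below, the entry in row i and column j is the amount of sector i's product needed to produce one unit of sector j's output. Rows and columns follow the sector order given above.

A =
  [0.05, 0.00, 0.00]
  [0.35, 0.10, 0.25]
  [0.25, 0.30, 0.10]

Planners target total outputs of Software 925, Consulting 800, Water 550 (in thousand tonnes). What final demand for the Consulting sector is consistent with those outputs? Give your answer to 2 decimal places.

I − A =
  [   0.95     0.00     0.00]
  [  -0.35     0.90    -0.25]
  [  -0.25    -0.30     0.90]
d = (I − A) x:
  d_1 = (+0.95)·925 + (+0.00)·800 + (+0.00)·550 = 878.75
  d_2 = (-0.35)·925 + (+0.90)·800 + (-0.25)·550 = 258.75
  d_3 = (-0.25)·925 + (-0.30)·800 + (+0.90)·550 = 23.75

d_2 = 258.75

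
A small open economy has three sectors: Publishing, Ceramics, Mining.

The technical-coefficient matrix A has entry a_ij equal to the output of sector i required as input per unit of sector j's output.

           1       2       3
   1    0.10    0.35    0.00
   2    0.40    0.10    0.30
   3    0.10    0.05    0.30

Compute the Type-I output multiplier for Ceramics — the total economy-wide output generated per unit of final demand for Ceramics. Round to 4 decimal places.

I − A =
  [   0.90    -0.35     0.00]
  [  -0.40     0.90    -0.30]
  [  -0.10    -0.05     0.70]
Cofactors of I−A, C_ij = (−1)^(i+j)·(minor ij) (rows/columns in the sector order above):
  C_11 = (0.90)(0.70) − (-0.30)(-0.05) = 0.6150
  C_12 = −[(-0.40)(0.70) − (-0.30)(-0.10)] = 0.3100
  C_13 = (-0.40)(-0.05) − (0.90)(-0.10) = 0.1100
  C_21 = −[(-0.35)(0.70) − (0.00)(-0.05)] = 0.2450
  C_22 = (0.90)(0.70) − (0.00)(-0.10) = 0.6300
  C_23 = −[(0.90)(-0.05) − (-0.35)(-0.10)] = 0.0800
  C_31 = (-0.35)(-0.30) − (0.00)(0.90) = 0.1050
  C_32 = −[(0.90)(-0.30) − (0.00)(-0.40)] = 0.2700
  C_33 = (0.90)(0.90) − (-0.35)(-0.40) = 0.6700
det(I−A) = Σ_j (I−A)_1j·C_1j = (0.90)(0.6150) + (-0.35)(0.3100) + (0.00)(0.1100) = 0.4450
adj(I−A) = Cᵀ =
  [ 0.6150   0.2450   0.1050]
  [ 0.3100   0.6300   0.2700]
  [ 0.1100   0.0800   0.6700]
(I − A)⁻¹ = adj(I−A) / det(I−A) ≈
  [   1.38202     0.55056     0.23596]
  [   0.69663     1.41573     0.60674]
  [   0.24719     0.17978     1.50562]
The output multiplier for sector j is the column-j sum of the Leontief inverse (I − A)⁻¹ = adj(I−A) / det(I−A).
Column 2 of adj(I−A): (0.2450, 0.6300, 0.0800); det(I−A) = 0.4450.
m_2 = (0.2450 + 0.6300 + 0.0800) / 0.4450 = 0.955 / 0.4450 ≈ 2.1461.

m_2 = 2.1461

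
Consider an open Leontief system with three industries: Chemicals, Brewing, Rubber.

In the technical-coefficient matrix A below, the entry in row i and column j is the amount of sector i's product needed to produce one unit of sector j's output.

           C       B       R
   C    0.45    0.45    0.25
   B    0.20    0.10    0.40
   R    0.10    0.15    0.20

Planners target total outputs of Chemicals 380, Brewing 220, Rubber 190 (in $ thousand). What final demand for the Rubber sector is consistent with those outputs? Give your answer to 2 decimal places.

I − A =
  [   0.55    -0.45    -0.25]
  [  -0.20     0.90    -0.40]
  [  -0.10    -0.15     0.80]
d = (I − A) x:
  d_C = (+0.55)·380 + (-0.45)·220 + (-0.25)·190 = 62.50
  d_B = (-0.20)·380 + (+0.90)·220 + (-0.40)·190 = 46.00
  d_R = (-0.10)·380 + (-0.15)·220 + (+0.80)·190 = 81.00

d_R = 81.00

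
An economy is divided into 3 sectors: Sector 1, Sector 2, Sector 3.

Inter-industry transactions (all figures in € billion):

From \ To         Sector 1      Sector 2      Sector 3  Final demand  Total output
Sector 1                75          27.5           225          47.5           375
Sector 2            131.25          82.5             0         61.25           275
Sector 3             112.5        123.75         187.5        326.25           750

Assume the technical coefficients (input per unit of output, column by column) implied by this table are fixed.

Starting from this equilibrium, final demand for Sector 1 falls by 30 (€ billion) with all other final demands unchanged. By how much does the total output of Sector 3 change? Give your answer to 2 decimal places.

Δx_3 = -38.89

Technical coefficients a_ij = z_ij / X_j:
  a_11 = 75/375 = 0.20, a_21 = 131.25/375 = 0.35, a_31 = 112.5/375 = 0.30
  a_12 = 27.5/275 = 0.10, a_22 = 82.5/275 = 0.30, a_32 = 123.75/275 = 0.45
  a_13 = 225/750 = 0.30, a_23 = 0/750 = 0.00, a_33 = 187.5/750 = 0.25
I − A =
  [   0.80    -0.10    -0.30]
  [  -0.35     0.70     0.00]
  [  -0.30    -0.45     0.75]
Cofactors of I−A, C_ij = (−1)^(i+j)·(minor ij) (rows/columns in the sector order above):
  C_11 = (0.70)(0.75) − (0.00)(-0.45) = 0.5250
  C_12 = −[(-0.35)(0.75) − (0.00)(-0.30)] = 0.2625
  C_13 = (-0.35)(-0.45) − (0.70)(-0.30) = 0.3675
  C_21 = −[(-0.10)(0.75) − (-0.30)(-0.45)] = 0.2100
  C_22 = (0.80)(0.75) − (-0.30)(-0.30) = 0.5100
  C_23 = −[(0.80)(-0.45) − (-0.10)(-0.30)] = 0.3900
  C_31 = (-0.10)(0.00) − (-0.30)(0.70) = 0.2100
  C_32 = −[(0.80)(0.00) − (-0.30)(-0.35)] = 0.1050
  C_33 = (0.80)(0.70) − (-0.10)(-0.35) = 0.5250
det(I−A) = Σ_j (I−A)_1j·C_1j = (0.80)(0.5250) + (-0.10)(0.2625) + (-0.30)(0.3675) = 0.2835
adj(I−A) = Cᵀ =
  [ 0.5250   0.2100   0.2100]
  [ 0.2625   0.5100   0.1050]
  [ 0.3675   0.3900   0.5250]
(I − A)⁻¹ = adj(I−A) / det(I−A) ≈
  [   1.8519     0.7407     0.7407]
  [   0.9259     1.7989     0.3704]
  [   1.2963     1.3757     1.8519]
Δx = (I − A)⁻¹ Δd with Δd having -30 in the Sector 1 component and 0 elsewhere.
So Δx_3 = L_31 · (-30), where L_31 = adj(I−A)_31 / det(I−A) = 0.3675 / 0.2835.
Δx_3 = 0.3675 × (-30) / 0.2835 = -11.025 / 0.2835 ≈ -38.89.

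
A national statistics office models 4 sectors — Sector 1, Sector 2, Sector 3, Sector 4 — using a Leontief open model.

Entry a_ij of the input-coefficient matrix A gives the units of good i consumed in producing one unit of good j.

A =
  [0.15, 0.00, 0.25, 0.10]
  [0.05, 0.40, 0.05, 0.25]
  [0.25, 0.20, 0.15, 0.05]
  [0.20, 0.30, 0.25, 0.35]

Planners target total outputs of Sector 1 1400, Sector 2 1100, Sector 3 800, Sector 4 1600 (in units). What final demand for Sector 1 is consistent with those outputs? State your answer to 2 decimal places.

I − A =
  [   0.85     0.00    -0.25    -0.10]
  [  -0.05     0.60    -0.05    -0.25]
  [  -0.25    -0.20     0.85    -0.05]
  [  -0.20    -0.30    -0.25     0.65]
d = (I − A) x:
  d_1 = (+0.85)·1400 + (+0.00)·1100 + (-0.25)·800 + (-0.10)·1600 = 830.00
  d_2 = (-0.05)·1400 + (+0.60)·1100 + (-0.05)·800 + (-0.25)·1600 = 150.00
  d_3 = (-0.25)·1400 + (-0.20)·1100 + (+0.85)·800 + (-0.05)·1600 = 30.00
  d_4 = (-0.20)·1400 + (-0.30)·1100 + (-0.25)·800 + (+0.65)·1600 = 230.00

d_1 = 830.00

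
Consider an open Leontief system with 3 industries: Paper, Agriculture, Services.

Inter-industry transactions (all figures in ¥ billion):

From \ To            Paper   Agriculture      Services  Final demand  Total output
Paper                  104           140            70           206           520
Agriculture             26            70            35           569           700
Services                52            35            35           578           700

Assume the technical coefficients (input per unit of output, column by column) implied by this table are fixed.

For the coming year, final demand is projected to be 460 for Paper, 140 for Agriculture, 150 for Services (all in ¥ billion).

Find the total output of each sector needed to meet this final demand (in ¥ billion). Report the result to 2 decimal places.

Technical coefficients a_ij = z_ij / X_j:
  a_11 = 104/520 = 0.20, a_21 = 26/520 = 0.05, a_31 = 52/520 = 0.10
  a_12 = 140/700 = 0.20, a_22 = 70/700 = 0.10, a_32 = 35/700 = 0.05
  a_13 = 70/700 = 0.10, a_23 = 35/700 = 0.05, a_33 = 35/700 = 0.05
I − A =
  [   0.80    -0.20    -0.10]
  [  -0.05     0.90    -0.05]
  [  -0.10    -0.05     0.95]
Cofactors of I−A, C_ij = (−1)^(i+j)·(minor ij) (rows/columns in the sector order above):
  C_11 = (0.90)(0.95) − (-0.05)(-0.05) = 0.8525
  C_12 = −[(-0.05)(0.95) − (-0.05)(-0.10)] = 0.0525
  C_13 = (-0.05)(-0.05) − (0.90)(-0.10) = 0.0925
  C_21 = −[(-0.20)(0.95) − (-0.10)(-0.05)] = 0.1950
  C_22 = (0.80)(0.95) − (-0.10)(-0.10) = 0.7500
  C_23 = −[(0.80)(-0.05) − (-0.20)(-0.10)] = 0.0600
  C_31 = (-0.20)(-0.05) − (-0.10)(0.90) = 0.1000
  C_32 = −[(0.80)(-0.05) − (-0.10)(-0.05)] = 0.0450
  C_33 = (0.80)(0.90) − (-0.20)(-0.05) = 0.7100
det(I−A) = Σ_j (I−A)_1j·C_1j = (0.80)(0.8525) + (-0.20)(0.0525) + (-0.10)(0.0925) = 0.66225
adj(I−A) = Cᵀ =
  [ 0.8525   0.1950   0.1000]
  [ 0.0525   0.7500   0.0450]
  [ 0.0925   0.0600   0.7100]
(I − A)⁻¹ = adj(I−A) / det(I−A) ≈
  [   1.2873     0.2945     0.1510]
  [   0.0793     1.1325     0.0680]
  [   0.1397     0.0906     1.0721]
x = (I − A)⁻¹ d = adj(I−A)·d / det(I−A), with det(I−A) = 0.66225:
  x_1 = (0.8525·460 + 0.1950·140 + 0.1000·150) / 0.66225 = 434.45 / 0.66225 ≈ 656.02
  x_2 = (0.0525·460 + 0.7500·140 + 0.0450·150) / 0.66225 = 135.90 / 0.66225 ≈ 205.21
  x_3 = (0.0925·460 + 0.0600·140 + 0.7100·150) / 0.66225 = 157.45 / 0.66225 ≈ 237.75

x_1 = 656.02, x_2 = 205.21, x_3 = 237.75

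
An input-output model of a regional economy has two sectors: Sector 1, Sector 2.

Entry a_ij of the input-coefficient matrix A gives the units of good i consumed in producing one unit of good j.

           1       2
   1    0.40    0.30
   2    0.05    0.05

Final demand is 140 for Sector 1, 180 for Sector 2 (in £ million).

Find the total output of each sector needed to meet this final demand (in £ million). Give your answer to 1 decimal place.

x_1 = 336.9, x_2 = 207.2

I − A =
  [   0.60    -0.30]
  [  -0.05     0.95]
det(I−A) = (0.60)(0.95) − (-0.30)(-0.05) = 0.5550
adj(I−A) = [[0.95, 0.30], [0.05, 0.60]]
(I − A)⁻¹ = adj(I−A) / det(I−A) ≈
  [   1.7117     0.5405]
  [   0.0901     1.0811]
x = (I − A)⁻¹ d = adj(I−A)·d / det(I−A), with det(I−A) = 0.5550:
  x_1 = (0.95·140 + 0.30·180) / 0.5550 = 187.00 / 0.5550 ≈ 336.9
  x_2 = (0.05·140 + 0.60·180) / 0.5550 = 115.00 / 0.5550 ≈ 207.2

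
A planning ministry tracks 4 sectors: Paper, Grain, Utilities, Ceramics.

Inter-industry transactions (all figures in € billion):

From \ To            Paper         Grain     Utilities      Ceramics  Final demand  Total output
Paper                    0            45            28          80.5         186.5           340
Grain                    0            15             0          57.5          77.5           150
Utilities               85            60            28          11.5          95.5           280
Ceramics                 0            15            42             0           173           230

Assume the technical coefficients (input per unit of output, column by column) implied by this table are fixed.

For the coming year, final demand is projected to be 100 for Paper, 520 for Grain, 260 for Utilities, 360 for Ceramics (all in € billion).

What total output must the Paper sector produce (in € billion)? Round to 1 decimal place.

x_P = 594.7

Technical coefficients a_ij = z_ij / X_j:
  a_PP = 0/340 = 0.00, a_GP = 0/340 = 0.00, a_UP = 85/340 = 0.25, a_CP = 0/340 = 0.00
  a_PG = 45/150 = 0.30, a_GG = 15/150 = 0.10, a_UG = 60/150 = 0.40, a_CG = 15/150 = 0.10
  a_PU = 28/280 = 0.10, a_GU = 0/280 = 0.00, a_UU = 28/280 = 0.10, a_CU = 42/280 = 0.15
  a_PC = 80.5/230 = 0.35, a_GC = 57.5/230 = 0.25, a_UC = 11.5/230 = 0.05, a_CC = 0/230 = 0.00
I − A =
  [   1.00    -0.30    -0.10    -0.35]
  [   0.00     0.90     0.00    -0.25]
  [  -0.25    -0.40     0.90    -0.05]
  [   0.00    -0.10    -0.15     1.00]
Compute the cofactors C_ij = (−1)^(i+j)·(3×3 minor ij) of I−A; the adjugate is their transpose:
adj(I−A) = Cᵀ =
  [ 0.765750   0.360750   0.146000   0.365500]
  [ 0.009375   0.854375   0.037500   0.218750]
  [ 0.218750   0.488750   0.875000   0.242500]
  [ 0.033750   0.158750   0.135000   0.787500]
det(I−A) = Σ_j (I−A)_1j·C_1j = (1.00)(0.765750) + (-0.30)(0.009375) + (-0.10)(0.218750) + (-0.35)(0.033750) = 0.72925
(I − A)⁻¹ = adj(I−A) / det(I−A) ≈
  [   1.0501     0.4947     0.2002     0.5012]
  [   0.0129     1.1716     0.0514     0.3000]
  [   0.3000     0.6702     1.1999     0.3325]
  [   0.0463     0.2177     0.1851     1.0799]
x = (I − A)⁻¹ d = adj(I−A)·d / det(I−A), with det(I−A) = 0.72925:
  x_P = (0.765750·100 + 0.360750·520 + 0.146000·260 + 0.365500·360) / 0.72925 = 433.705 / 0.72925 ≈ 594.7
  x_G = (0.009375·100 + 0.854375·520 + 0.037500·260 + 0.218750·360) / 0.72925 = 533.7125 / 0.72925 ≈ 731.9
  x_U = (0.218750·100 + 0.488750·520 + 0.875000·260 + 0.242500·360) / 0.72925 = 590.825 / 0.72925 ≈ 810.2
  x_C = (0.033750·100 + 0.158750·520 + 0.135000·260 + 0.787500·360) / 0.72925 = 404.525 / 0.72925 ≈ 554.7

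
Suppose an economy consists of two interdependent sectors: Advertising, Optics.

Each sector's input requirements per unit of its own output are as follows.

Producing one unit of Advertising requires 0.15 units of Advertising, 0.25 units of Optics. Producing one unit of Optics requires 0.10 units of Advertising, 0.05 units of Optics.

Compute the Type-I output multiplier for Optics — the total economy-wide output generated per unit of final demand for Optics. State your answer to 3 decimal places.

m_O = 1.214

I − A =
  [   0.85    -0.10]
  [  -0.25     0.95]
det(I−A) = (0.85)(0.95) − (-0.10)(-0.25) = 0.7825
adj(I−A) = [[0.95, 0.10], [0.25, 0.85]]
(I − A)⁻¹ = adj(I−A) / det(I−A) ≈
  [   1.2141     0.1278]
  [   0.3195     1.0863]
The output multiplier for sector j is the column-j sum of the Leontief inverse (I − A)⁻¹ = adj(I−A) / det(I−A).
Column O of adj(I−A): (0.10, 0.85); det(I−A) = 0.7825.
m_O = (0.10 + 0.85) / 0.7825 = 0.95 / 0.7825 ≈ 1.214.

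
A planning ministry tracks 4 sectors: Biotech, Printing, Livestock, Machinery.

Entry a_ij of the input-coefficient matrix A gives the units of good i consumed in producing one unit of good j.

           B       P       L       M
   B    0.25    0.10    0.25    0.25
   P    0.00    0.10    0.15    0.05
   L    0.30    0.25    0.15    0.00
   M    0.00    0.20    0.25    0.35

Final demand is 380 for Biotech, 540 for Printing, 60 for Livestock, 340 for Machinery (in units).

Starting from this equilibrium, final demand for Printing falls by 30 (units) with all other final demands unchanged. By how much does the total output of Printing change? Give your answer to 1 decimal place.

I − A =
  [   0.75    -0.10    -0.25    -0.25]
  [   0.00     0.90    -0.15    -0.05]
  [  -0.30    -0.25     0.85     0.00]
  [   0.00    -0.20    -0.25     0.65]
Compute the cofactors C_ij = (−1)^(i+j)·(3×3 minor ij) of I−A; the adjugate is their transpose:
adj(I−A) = Cᵀ =
  [ 0.461250   0.154000   0.218500   0.189250]
  [ 0.033000   0.346875   0.082500   0.039375]
  [ 0.172500   0.156375   0.431250   0.078375]
  [ 0.076500   0.166875   0.191250   0.473625]
det(I−A) = Σ_j (I−A)_1j·C_1j = (0.75)(0.461250) + (-0.10)(0.033000) + (-0.25)(0.172500) + (-0.25)(0.076500) = 0.2803875
(I − A)⁻¹ = adj(I−A) / det(I−A) ≈
  [   1.6450     0.5492     0.7793     0.6750]
  [   0.1177     1.2371     0.2942     0.1404]
  [   0.6152     0.5577     1.5381     0.2795]
  [   0.2728     0.5952     0.6821     1.6892]
Δx = (I − A)⁻¹ Δd with Δd having -30 in the Printing component and 0 elsewhere.
So Δx_P = L_PP · (-30), where L_PP = adj(I−A)_PP / det(I−A) = 0.346875 / 0.2803875.
Δx_P = 0.346875 × (-30) / 0.2803875 = -10.40625 / 0.2803875 ≈ -37.1.

Δx_P = -37.1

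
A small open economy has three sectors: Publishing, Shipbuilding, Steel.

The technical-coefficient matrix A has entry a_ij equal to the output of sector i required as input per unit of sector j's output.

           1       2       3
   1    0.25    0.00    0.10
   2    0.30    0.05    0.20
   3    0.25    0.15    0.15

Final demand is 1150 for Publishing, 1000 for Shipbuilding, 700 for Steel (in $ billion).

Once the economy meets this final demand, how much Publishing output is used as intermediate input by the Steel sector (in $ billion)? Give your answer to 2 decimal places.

I − A =
  [   0.75     0.00    -0.10]
  [  -0.30     0.95    -0.20]
  [  -0.25    -0.15     0.85]
Cofactors of I−A, C_ij = (−1)^(i+j)·(minor ij) (rows/columns in the sector order above):
  C_11 = (0.95)(0.85) − (-0.20)(-0.15) = 0.7775
  C_12 = −[(-0.30)(0.85) − (-0.20)(-0.25)] = 0.3050
  C_13 = (-0.30)(-0.15) − (0.95)(-0.25) = 0.2825
  C_21 = −[(0.00)(0.85) − (-0.10)(-0.15)] = 0.0150
  C_22 = (0.75)(0.85) − (-0.10)(-0.25) = 0.6125
  C_23 = −[(0.75)(-0.15) − (0.00)(-0.25)] = 0.1125
  C_31 = (0.00)(-0.20) − (-0.10)(0.95) = 0.0950
  C_32 = −[(0.75)(-0.20) − (-0.10)(-0.30)] = 0.1800
  C_33 = (0.75)(0.95) − (0.00)(-0.30) = 0.7125
det(I−A) = Σ_j (I−A)_1j·C_1j = (0.75)(0.7775) + (0.00)(0.3050) + (-0.10)(0.2825) = 0.554875
adj(I−A) = Cᵀ =
  [ 0.7775   0.0150   0.0950]
  [ 0.3050   0.6125   0.1800]
  [ 0.2825   0.1125   0.7125]
(I − A)⁻¹ = adj(I−A) / det(I−A) ≈
  [   1.4012     0.0270     0.1712]
  [   0.5497     1.1039     0.3244]
  [   0.5091     0.2027     1.2841]
First solve x = (I − A)⁻¹ d = adj(I−A)·d / det(I−A); in particular x_3 = (0.2825·1150 + 0.1125·1000 + 0.7125·700) / 0.554875 = 936.125 / 0.554875 ≈ 1687.0917.
Intermediate flow from 1 to 3: z_13 = a_13 · x_3 = 0.10 × 936.125 / 0.554875 = 93.6125 / 0.554875 ≈ 168.71.

z_13 = 168.71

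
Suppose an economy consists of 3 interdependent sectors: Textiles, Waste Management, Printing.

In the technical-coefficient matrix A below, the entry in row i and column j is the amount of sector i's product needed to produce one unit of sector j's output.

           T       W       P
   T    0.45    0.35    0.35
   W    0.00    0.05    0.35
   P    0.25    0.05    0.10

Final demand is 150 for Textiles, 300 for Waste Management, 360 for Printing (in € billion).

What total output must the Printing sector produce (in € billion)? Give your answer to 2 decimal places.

x_P = 744.43

I − A =
  [   0.55    -0.35    -0.35]
  [   0.00     0.95    -0.35]
  [  -0.25    -0.05     0.90]
Cofactors of I−A, C_ij = (−1)^(i+j)·(minor ij) (rows/columns in the sector order above):
  C_11 = (0.95)(0.90) − (-0.35)(-0.05) = 0.8375
  C_12 = −[(0.00)(0.90) − (-0.35)(-0.25)] = 0.0875
  C_13 = (0.00)(-0.05) − (0.95)(-0.25) = 0.2375
  C_21 = −[(-0.35)(0.90) − (-0.35)(-0.05)] = 0.3325
  C_22 = (0.55)(0.90) − (-0.35)(-0.25) = 0.4075
  C_23 = −[(0.55)(-0.05) − (-0.35)(-0.25)] = 0.1150
  C_31 = (-0.35)(-0.35) − (-0.35)(0.95) = 0.4550
  C_32 = −[(0.55)(-0.35) − (-0.35)(0.00)] = 0.1925
  C_33 = (0.55)(0.95) − (-0.35)(0.00) = 0.5225
det(I−A) = Σ_j (I−A)_1j·C_1j = (0.55)(0.8375) + (-0.35)(0.0875) + (-0.35)(0.2375) = 0.346875
adj(I−A) = Cᵀ =
  [ 0.8375   0.3325   0.4550]
  [ 0.0875   0.4075   0.1925]
  [ 0.2375   0.1150   0.5225]
(I − A)⁻¹ = adj(I−A) / det(I−A) ≈
  [   2.4144     0.9586     1.3117]
  [   0.2523     1.1748     0.5550]
  [   0.6847     0.3315     1.5063]
x = (I − A)⁻¹ d = adj(I−A)·d / det(I−A), with det(I−A) = 0.346875:
  x_T = (0.8375·150 + 0.3325·300 + 0.4550·360) / 0.346875 = 389.175 / 0.346875 ≈ 1121.95
  x_W = (0.0875·150 + 0.4075·300 + 0.1925·360) / 0.346875 = 204.675 / 0.346875 ≈ 590.05
  x_P = (0.2375·150 + 0.1150·300 + 0.5225·360) / 0.346875 = 258.225 / 0.346875 ≈ 744.43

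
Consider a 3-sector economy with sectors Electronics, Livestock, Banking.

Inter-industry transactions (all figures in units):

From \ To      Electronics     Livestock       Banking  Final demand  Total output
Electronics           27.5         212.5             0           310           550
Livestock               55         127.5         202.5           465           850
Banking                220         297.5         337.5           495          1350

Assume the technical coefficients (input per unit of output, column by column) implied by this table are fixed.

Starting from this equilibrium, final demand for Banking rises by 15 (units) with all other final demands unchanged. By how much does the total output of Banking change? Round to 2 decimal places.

Δx_3 = 22.49

Technical coefficients a_ij = z_ij / X_j:
  a_11 = 27.5/550 = 0.05, a_21 = 55/550 = 0.10, a_31 = 220/550 = 0.40
  a_12 = 212.5/850 = 0.25, a_22 = 127.5/850 = 0.15, a_32 = 297.5/850 = 0.35
  a_13 = 0/1350 = 0.00, a_23 = 202.5/1350 = 0.15, a_33 = 337.5/1350 = 0.25
I − A =
  [   0.95    -0.25     0.00]
  [  -0.10     0.85    -0.15]
  [  -0.40    -0.35     0.75]
Cofactors of I−A, C_ij = (−1)^(i+j)·(minor ij) (rows/columns in the sector order above):
  C_11 = (0.85)(0.75) − (-0.15)(-0.35) = 0.5850
  C_12 = −[(-0.10)(0.75) − (-0.15)(-0.40)] = 0.1350
  C_13 = (-0.10)(-0.35) − (0.85)(-0.40) = 0.3750
  C_21 = −[(-0.25)(0.75) − (0.00)(-0.35)] = 0.1875
  C_22 = (0.95)(0.75) − (0.00)(-0.40) = 0.7125
  C_23 = −[(0.95)(-0.35) − (-0.25)(-0.40)] = 0.4325
  C_31 = (-0.25)(-0.15) − (0.00)(0.85) = 0.0375
  C_32 = −[(0.95)(-0.15) − (0.00)(-0.10)] = 0.1425
  C_33 = (0.95)(0.85) − (-0.25)(-0.10) = 0.7825
det(I−A) = Σ_j (I−A)_1j·C_1j = (0.95)(0.5850) + (-0.25)(0.1350) + (0.00)(0.3750) = 0.5220
adj(I−A) = Cᵀ =
  [ 0.5850   0.1875   0.0375]
  [ 0.1350   0.7125   0.1425]
  [ 0.3750   0.4325   0.7825]
(I − A)⁻¹ = adj(I−A) / det(I−A) ≈
  [   1.1207     0.3592     0.0718]
  [   0.2586     1.3649     0.2730]
  [   0.7184     0.8285     1.4990]
Δx = (I − A)⁻¹ Δd with Δd having +15 in the Banking component and 0 elsewhere.
So Δx_3 = L_33 · (+15), where L_33 = adj(I−A)_33 / det(I−A) = 0.7825 / 0.5220.
Δx_3 = 0.7825 × (+15) / 0.5220 = 11.7375 / 0.5220 ≈ 22.49.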